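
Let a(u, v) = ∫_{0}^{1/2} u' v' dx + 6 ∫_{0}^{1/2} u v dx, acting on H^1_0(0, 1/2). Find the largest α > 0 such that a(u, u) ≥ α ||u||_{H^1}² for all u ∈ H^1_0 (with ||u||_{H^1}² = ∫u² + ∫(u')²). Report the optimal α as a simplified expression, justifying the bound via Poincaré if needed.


α = 1

Coercivity of a(·,·) on H^1_0(0, 1/2) means a(u, u) ≥ α ||u||_{H^1}² for every u ∈ H^1_0.
The interval has length L = 1/2, and Poincaré/coercivity depend only on L. Here a(u, u) = ∫(u')² + (6)·∫u².
Here c = 6 ≥ 1, so a(u,u) = ∫(u')² + c∫u² ≥ ∫(u')² + ∫u² = ||u||_{H^1}², i.e. α = 1 works. No larger α is possible: a(u,u) ≥ α||u||_{H^1}² means (1−α)∫(u')² ≥ (α−c)∫u², and for the modes u_n = sin(nπ(x−x₀)/L) (x₀ the left endpoint) one has ∫u_n²/∫(u_n')² = (L/(nπ))² → 0, so a(u_n,u_n)/||u_n||_{H^1}² → 1. Hence the optimal constant is α = 1.
Therefore α = 1.


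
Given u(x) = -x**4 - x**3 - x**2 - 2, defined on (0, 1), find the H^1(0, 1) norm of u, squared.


||u||_{H^1}^2 = 6067/252

The H^1 norm (squared) on an interval (0, L) is
  ||u||_{H^1}^2 = ∫_0^L u(x)^2 dx + ∫_0^L u'(x)^2 dx.
Compute u'(x) = -4*x**3 - 3*x**2 - 2*x.
Then u(x)^2 = x**8 + 2*x**7 + 3*x**6 + 2*x**5 + 5*x**4 + 4*x**3 + 4*x**2 + 4 and u'(x)^2 = 16*x**6 + 24*x**5 + 25*x**4 + 12*x**3 + 4*x**2.
Integrate each monomial from 0 to 1 using ∫_0^1 c·x^n dx = c·1^(n+1)/(n+1):
  ∫_0^1 u(x)^2 dx = ∫_0^1 (x^8 + 2*x^7 + 3*x^6 + 2*x^5 + 5*x^4 + 4*x^3 + 4*x^2 + 4) dx. Term by term:
    ∫_0^1 x^8 dx = 1/9;  ∫_0^1 2*x^7 dx = 1/4;  ∫_0^1 3*x^6 dx = 3/7;
    ∫_0^1 2*x^5 dx = 1/3;  ∫_0^1 5*x^4 dx = 1;  ∫_0^1 4*x^3 dx = 1;
    ∫_0^1 4*x^2 dx = 4/3;  ∫_0^1 4 dx = 4.
  Sum: 1/9 + 1/4 + 3/7 + 1/3 + 1 + 1 + 4/3 + 4 = 2131/252.
  ∫_0^1 u'(x)^2 dx = ∫_0^1 (16*x^6 + 24*x^5 + 25*x^4 + 12*x^3 + 4*x^2) dx. Term by term:
    ∫_0^1 16*x^6 dx = 16/7;  ∫_0^1 24*x^5 dx = 4;  ∫_0^1 25*x^4 dx = 5;
    ∫_0^1 12*x^3 dx = 3;  ∫_0^1 4*x^2 dx = 4/3.
  Sum: 16/7 + 4 + 5 + 3 + 4/3 = 328/21.
Adding: ||u||_{H^1}^2 = 2131/252 + 328/21 = 6067/252.


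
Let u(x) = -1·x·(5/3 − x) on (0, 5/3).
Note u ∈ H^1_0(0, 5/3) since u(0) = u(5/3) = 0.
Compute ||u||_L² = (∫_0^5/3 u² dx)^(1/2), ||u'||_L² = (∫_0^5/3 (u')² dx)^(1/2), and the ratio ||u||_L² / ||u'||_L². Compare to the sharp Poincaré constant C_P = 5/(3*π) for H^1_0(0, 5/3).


||u||_L² / ||u'||_L² = sqrt(10)/6 < C_P = 5/(3*π).

u(x) = -1·x·(5/3 − x), so u'(x) = 2*x - 5/3.
u(x) = -1·x·(5/3 − x) vanishes at x = 0 and x = 5/3, so u ∈ H^1_0(0, 5/3). Differentiate via the product rule and integrate the resulting polynomials term by term.
  ∫_0^5/3 u² dx = ∫_0^5/3 (x^4 - 10*x^3/3 + 25*x^2/9) dx. Term by term:
    ∫_0^5/3 x^4 dx = 625/243;  ∫_0^5/3 -10*x^3/3 dx = -3125/486;  ∫_0^5/3 25*x^2/9 dx = 3125/729.
  Sum: 625/243 − 3125/486 + 3125/729 = 625/1458.
  ∫_0^5/3 (u')² dx = ∫_0^5/3 (4*x^2 - 20*x/3 + 25/9) dx. Term by term:
    ∫_0^5/3 4*x^2 dx = 500/81;  ∫_0^5/3 -20*x/3 dx = -250/27;  ∫_0^5/3 25/9 dx = 125/27.
  Sum: 500/81 − 250/27 + 125/27 = 125/81.
∫_0^5/3 u² dx = 625/1458, so ||u||_L² = 25*sqrt(2)/54.
∫_0^5/3 (u')² dx = 125/81, so ||u'||_L² = 5*sqrt(5)/9.
Ratio ||u||_L² / ||u'||_L² = sqrt(10)/6.
Sharp Poincaré constant on H^1_0(0, 5/3) is C_P = L/π = 5/(3*π), achieved by sin(3*π/5·x).
A polynomial bump cannot attain the sharp Poincaré constant (only the first sine eigenfunction does), so the ratio is strictly less than C_P, consistent with ||u||_L² ≤ C_P ||u'||_L².


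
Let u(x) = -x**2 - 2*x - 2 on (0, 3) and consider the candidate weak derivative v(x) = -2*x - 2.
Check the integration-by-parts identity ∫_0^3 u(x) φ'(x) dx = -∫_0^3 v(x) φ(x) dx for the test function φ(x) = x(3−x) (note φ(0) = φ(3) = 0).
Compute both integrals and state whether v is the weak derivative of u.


LHS = 45/2, RHS = 45/2. Yes, v = u' weakly.

u(x) = -x**2 - 2*x - 2, classical derivative u'(x) = -2*x - 2.
φ(x) = x(3−x), so φ'(x) = 3 - 2*x.
Note φ(0) = φ(3) = 0, so the boundary term u·φ vanishes.
LHS = ∫_0^3 u(x) φ'(x) dx = ∫_0^3 (2*x^3 + x^2 - 2*x - 6) dx. Term by term:
  ∫_0^3 2*x^3 dx = 81/2;  ∫_0^3 x^2 dx = 9;  ∫_0^3 -2*x dx = -9;
  ∫_0^3 -6 dx = -18.
Sum: 81/2 + 9 − 9 − 18 = 45/2.
So LHS = 45/2.
∫_0^3 v(x) φ(x) dx = ∫_0^3 (2*x^3 - 4*x^2 - 6*x) dx. Term by term:
  ∫_0^3 2*x^3 dx = 81/2;  ∫_0^3 -4*x^2 dx = -36;  ∫_0^3 -6*x dx = -27.
Sum: 81/2 − 36 − 27 = -45/2.
So RHS = -∫_0^3 v(x) φ(x) dx = 45/2.
LHS = RHS, so the identity holds for this test φ.
Moreover u is smooth here and v(x) = u'(x) = -2*x - 2 pointwise, so the identity holds for every test function. Hence v is the weak derivative of u.


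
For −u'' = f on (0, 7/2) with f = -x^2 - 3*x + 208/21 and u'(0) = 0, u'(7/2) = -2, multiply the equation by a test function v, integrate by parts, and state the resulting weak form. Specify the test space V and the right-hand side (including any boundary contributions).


V = H^1(0, 7/2) (v unrestricted at boundary; u is determined up to an additive constant); weak form: ∫_0^7/2 u'v' dx = ∫_0^7/2 (-x^2 - 3*x + 208/21) v dx − 2·v(7/2) for all v ∈ V.

Multiply both sides by a test function v and integrate from 0 to 7/2:
  ∫_0^7/2 −u''(x) v(x) dx = ∫_0^7/2 f(x) v(x) dx.
Integrate the LHS by parts once:
  ∫_0^7/2 −u'' v dx = −[u'(x) v(x)]_0^7/2 + ∫_0^7/2 u'(x) v'(x) dx.
Thus ∫_0^7/2 u'(x) v'(x) dx = ∫_0^7/2 f(x) v(x) dx + [u'(x) v(x)]_0^7/2.
Choose V so that boundary terms are either known or forced to vanish.
u has inhomogeneous Neumann u'(0) = 0, u'(7/2) = -2. [u' v]_0^7/2 = (-2)·v(7/2) − (0)·v(0) = − 2·v(7/2). Take V = H^1(0, 7/2); boundary term becomes part of RHS.
Weak formulation: find u (satisfying any essential BC) such that ∫_0^7/2 u'(x) v'(x) dx = ∫_0^7/2 f v dx − 2·v(7/2) for all v ∈ V (Neumann data are natural BCs: they enter the RHS as boundary terms).
Substituting f(x) = -x^2 - 3*x + 208/21, the right-hand side is ∫_0^7/2 (-x^2 - 3*x + 208/21) v dx − 2·v(7/2).
Compatibility check (pure Neumann): taking v ≡ 1 ∈ V gives 0 = ∫_0^7/2 f dx + (-2) − (0), i.e. ∫_0^7/2 f dx must equal u'(0) − u'(7/2) = 2. Indeed ∫_0^7/2 (-x^2 - 3*x + 208/21) dx = 2, so the data are compatible. The solution is then unique only up to an additive constant (fix it e.g. by requiring ∫_0^7/2 u dx = 0).


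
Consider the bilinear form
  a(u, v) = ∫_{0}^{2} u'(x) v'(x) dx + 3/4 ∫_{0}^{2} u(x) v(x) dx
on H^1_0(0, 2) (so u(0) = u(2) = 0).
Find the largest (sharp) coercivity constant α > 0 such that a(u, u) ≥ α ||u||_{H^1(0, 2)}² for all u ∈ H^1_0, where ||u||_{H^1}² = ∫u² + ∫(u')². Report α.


α = (3 + π^2)/(4 + π^2)

Coercivity of a(·,·) on H^1_0(0, 2) means a(u, u) ≥ α ||u||_{H^1}² for every u ∈ H^1_0.
The interval has length L = 2, and Poincaré/coercivity depend only on L. Here a(u, u) = ∫(u')² + (3/4)·∫u².
Here 0 < c = 3/4 < 1. The condition a(u,u) ≥ α||u||_{H^1}² reads (1−α)∫(u')² ≥ (α−c)∫u². Any admissible α is ≤ 1 (rapidly oscillating u have ∫u²/∫(u')² → 0), and α = 1 would force 0 ≥ (1−c)∫u², impossible since c < 1; so 1−α > 0. By the sharp Poincaré inequality on H^1_0 of an interval of length L, ∫(u')² ≥ (π/L)²∫u² with equality for the first sine mode sin(π(x−x₀)/L) (x₀ the left endpoint), so the inequality holds for all u iff (1−α)(π/L)² ≥ α − c, i.e. α ≤ ((π/L)² + c)/((π/L)² + 1) = (1 + c(L/π)²)/(1 + (L/π)²). With (π/L)² = π^2/4 and c = 3/4, the largest admissible constant is α = ((π/L)² + c)/((π/L)² + 1).
Simplifying, α = (3 + π^2)/(4 + π^2).


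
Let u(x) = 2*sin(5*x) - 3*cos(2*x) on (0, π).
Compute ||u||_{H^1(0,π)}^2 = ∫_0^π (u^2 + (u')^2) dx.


||u||_{H^1(0,π)}^2 = -200/7 + 149*π/2

u'(x) = 6*sin(2*x) + 10*cos(5*x).
Expand u² and (u')² and integrate term by term on (0, π), using: for integers n ≥ 1, ∫_0^π sin²(nx) dx = ∫_0^π cos²(nx) dx = π/2; for n ≠ n', ∫_0^π sin(nx)sin(n'x) dx = ∫_0^π cos(nx)cos(n'x) dx = 0; and by product-to-sum, ∫_0^π sin(nx)cos(n'x) dx = ½∫_0^π [sin((n+n')x) + sin((n−n')x)] dx, which is 0 when n+n' is even and 2n/(n²−n'²) when n+n' is odd (it need not vanish on (0, π)).
  u² squared terms: (-3)²·∫cos(2x)² dx = 9·π/2 = 9*π/2;  (2)²·∫sin(5x)² dx = 4·π/2 = 2*π.
  u² cross terms: 2·(-3)·(2)·∫cos(2x)·sin(5x) dx = -12·(10/21) = -40/7.
  So ∫_0^π u² dx = 9*π/2 + 2*π − 40/7 = -40/7 + 13*π/2.
  (u')² squared terms: (6)²·∫sin(2x)² dx = 36·π/2 = 18*π;  (10)²·∫cos(5x)² dx = 100·π/2 = 50*π.
  (u')² cross terms: 2·(6)·(10)·∫sin(2x)·cos(5x) dx = 120·(-4/21) = -160/7.
  So ∫_0^π (u')² dx = 18*π + 50*π − 160/7 = -160/7 + 68*π.
||u||_{H^1}^2 = (-40/7 + 13*π/2) + (-160/7 + 68*π) = -200/7 + 149*π/2.


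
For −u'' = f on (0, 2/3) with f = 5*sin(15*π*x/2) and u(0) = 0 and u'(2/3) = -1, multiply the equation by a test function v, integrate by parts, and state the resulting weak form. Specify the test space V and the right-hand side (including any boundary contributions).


V = {v ∈ H^1(0, 2/3) : v(0) = 0} (test functions vanish at x = 0 where u is specified); weak form: ∫_0^2/3 u'v' dx = ∫_0^2/3 (5*sin(15*π*x/2)) v dx − v(2/3) for all v ∈ V.

Multiply both sides by a test function v and integrate from 0 to 2/3:
  ∫_0^2/3 −u''(x) v(x) dx = ∫_0^2/3 f(x) v(x) dx.
Integrate the LHS by parts once:
  ∫_0^2/3 −u'' v dx = −[u'(x) v(x)]_0^2/3 + ∫_0^2/3 u'(x) v'(x) dx.
Thus ∫_0^2/3 u'(x) v'(x) dx = ∫_0^2/3 f(x) v(x) dx + [u'(x) v(x)]_0^2/3.
Choose V so that boundary terms are either known or forced to vanish.
Mixed BC: u(0) = 0 (Dirichlet) and u'(2/3) = -1 (Neumann). Define V = {v ∈ H^1(0, 2/3) : v(0) = 0}. Then [u' v]_0^2/3 = u'(2/3)·v(2/3) − u'(0)·0 = − v(2/3).
Weak formulation: find u (satisfying any essential BC) such that ∫_0^2/3 u'(x) v'(x) dx = ∫_0^2/3 f v dx − v(2/3) for all v ∈ V (Dirichlet at 0 absorbed into V; Neumann datum at x = 2/3 contributes the boundary term).
Substituting f(x) = 5*sin(15*π*x/2), the right-hand side is ∫_0^2/3 (5*sin(15*π*x/2)) v dx − v(2/3).


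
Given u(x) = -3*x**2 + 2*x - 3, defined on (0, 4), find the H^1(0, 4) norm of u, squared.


||u||_{H^1}^2 = 31148/15

The H^1 norm (squared) on an interval (0, L) is
  ||u||_{H^1}^2 = ∫_0^L u(x)^2 dx + ∫_0^L u'(x)^2 dx.
Compute u'(x) = 2 - 6*x.
Then u(x)^2 = 9*x**4 - 12*x**3 + 22*x**2 - 12*x + 9 and u'(x)^2 = 36*x**2 - 24*x + 4.
Integrate each monomial from 0 to 4 using ∫_0^4 c·x^n dx = c·4^(n+1)/(n+1):
  ∫_0^4 u(x)^2 dx = ∫_0^4 (9*x^4 - 12*x^3 + 22*x^2 - 12*x + 9) dx. Term by term:
    ∫_0^4 9*x^4 dx = 9216/5;  ∫_0^4 -12*x^3 dx = -768;  ∫_0^4 22*x^2 dx = 1408/3;
    ∫_0^4 -12*x dx = -96;  ∫_0^4 9 dx = 36.
  Sum: 9216/5 − 768 + 1408/3 − 96 + 36 = 22268/15.
  ∫_0^4 u'(x)^2 dx = ∫_0^4 (36*x^2 - 24*x + 4) dx. Term by term:
    ∫_0^4 36*x^2 dx = 768;  ∫_0^4 -24*x dx = -192;  ∫_0^4 4 dx = 16.
  Sum: 768 − 192 + 16 = 592.
Adding: ||u||_{H^1}^2 = 22268/15 + 592 = 31148/15.


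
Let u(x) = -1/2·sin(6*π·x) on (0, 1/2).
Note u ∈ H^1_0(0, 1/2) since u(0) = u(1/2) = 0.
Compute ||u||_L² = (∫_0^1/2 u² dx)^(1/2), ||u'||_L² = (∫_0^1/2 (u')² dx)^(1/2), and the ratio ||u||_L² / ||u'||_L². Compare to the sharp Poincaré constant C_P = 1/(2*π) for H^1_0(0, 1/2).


||u||_L² / ||u'||_L² = 1/(6*π) < C_P = 1/(2*π).

u(x) = -1/2·sin(6*π·x), so u'(x) = -3*π*cos(6*π*x).
Writing u(x) = A·sin(kπx/L) with A = -1/2 and k = 3, use ∫_0^L sin²(kπx/L) dx = L/2 and ∫_0^L cos²(kπx/L) dx = L/2.
u² = 1/4·sin²(6*π·x) and (u')² = 9*π^2·cos²(6*π·x), and each of sin², cos² integrates to L/2 = 1/4 over (0, 1/2).
∫_0^1/2 u² dx = 1/16, so ||u||_L² = 1/4.
∫_0^1/2 (u')² dx = 9*π^2/4, so ||u'||_L² = 3*π/2.
Ratio ||u||_L² / ||u'||_L² = 1/(6*π).
Sharp Poincaré constant on H^1_0(0, 1/2) is C_P = L/π = 1/(2*π), achieved by sin(2*π·x).
This is the k = 3 harmonic; the ratio L/(kπ) is strictly less than C_P = L/π, consistent with the sharp inequality ||u||_L² ≤ C_P ||u'||_L².


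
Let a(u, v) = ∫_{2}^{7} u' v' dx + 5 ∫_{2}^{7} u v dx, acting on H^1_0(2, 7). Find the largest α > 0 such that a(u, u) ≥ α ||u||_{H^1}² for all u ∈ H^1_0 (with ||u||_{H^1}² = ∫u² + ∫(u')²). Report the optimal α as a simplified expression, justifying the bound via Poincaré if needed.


α = 1

Coercivity of a(·,·) on H^1_0(2, 7) means a(u, u) ≥ α ||u||_{H^1}² for every u ∈ H^1_0.
The interval has length L = 5, and Poincaré/coercivity depend only on L. Here a(u, u) = ∫(u')² + (5)·∫u².
Here c = 5 ≥ 1, so a(u,u) = ∫(u')² + c∫u² ≥ ∫(u')² + ∫u² = ||u||_{H^1}², i.e. α = 1 works. No larger α is possible: a(u,u) ≥ α||u||_{H^1}² means (1−α)∫(u')² ≥ (α−c)∫u², and for the modes u_n = sin(nπ(x−x₀)/L) (x₀ the left endpoint) one has ∫u_n²/∫(u_n')² = (L/(nπ))² → 0, so a(u_n,u_n)/||u_n||_{H^1}² → 1. Hence the optimal constant is α = 1.
Therefore α = 1.


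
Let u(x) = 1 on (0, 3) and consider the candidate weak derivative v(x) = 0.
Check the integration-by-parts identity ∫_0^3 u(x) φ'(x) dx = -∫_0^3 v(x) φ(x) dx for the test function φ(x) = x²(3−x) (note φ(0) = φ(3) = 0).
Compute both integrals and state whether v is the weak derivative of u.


LHS = 0, RHS = 0. Yes, v = u' weakly.

u(x) = 1, classical derivative u'(x) = 0.
φ(x) = x²(3−x), so φ'(x) = 3*x*(2 - x).
Note φ(0) = φ(3) = 0, so the boundary term u·φ vanishes.
LHS = ∫_0^3 u(x) φ'(x) dx = ∫_0^3 (-3*x^2 + 6*x) dx. Term by term:
  ∫_0^3 -3*x^2 dx = -27;  ∫_0^3 6*x dx = 27.
Sum: -27 + 27 = 0.
So LHS = 0.
∫_0^3 v(x) φ(x) dx = ∫_0^3 (0) dx. Term by term:
  ∫_0^3 0 dx = 0.
So RHS = -∫_0^3 v(x) φ(x) dx = 0.
LHS = RHS, so the identity holds for this test φ.
Moreover u is smooth here and v(x) = u'(x) = 0 pointwise, so the identity holds for every test function. Hence v is the weak derivative of u.


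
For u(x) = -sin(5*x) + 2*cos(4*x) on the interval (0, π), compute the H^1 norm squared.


||u||_{H^1(0,π)}^2 = -680/9 + 47*π

u'(x) = -8*sin(4*x) - 5*cos(5*x).
Expand u² and (u')² and integrate term by term on (0, π), using: for integers n ≥ 1, ∫_0^π sin²(nx) dx = ∫_0^π cos²(nx) dx = π/2; for n ≠ n', ∫_0^π sin(nx)sin(n'x) dx = ∫_0^π cos(nx)cos(n'x) dx = 0; and by product-to-sum, ∫_0^π sin(nx)cos(n'x) dx = ½∫_0^π [sin((n+n')x) + sin((n−n')x)] dx, which is 0 when n+n' is even and 2n/(n²−n'²) when n+n' is odd (it need not vanish on (0, π)).
  u² squared terms: (-1)²·∫sin(5x)² dx = 1·π/2 = π/2;  (2)²·∫cos(4x)² dx = 4·π/2 = 2*π.
  u² cross terms: 2·(-1)·(2)·∫sin(5x)·cos(4x) dx = -4·(10/9) = -40/9.
  So ∫_0^π u² dx = π/2 + 2*π − 40/9 = -40/9 + 5*π/2.
  (u')² squared terms: (-8)²·∫sin(4x)² dx = 64·π/2 = 32*π;  (-5)²·∫cos(5x)² dx = 25·π/2 = 25*π/2.
  (u')² cross terms: 2·(-8)·(-5)·∫sin(4x)·cos(5x) dx = 80·(-8/9) = -640/9.
  So ∫_0^π (u')² dx = 32*π + 25*π/2 − 640/9 = -640/9 + 89*π/2.
||u||_{H^1}^2 = (-40/9 + 5*π/2) + (-640/9 + 89*π/2) = -680/9 + 47*π.


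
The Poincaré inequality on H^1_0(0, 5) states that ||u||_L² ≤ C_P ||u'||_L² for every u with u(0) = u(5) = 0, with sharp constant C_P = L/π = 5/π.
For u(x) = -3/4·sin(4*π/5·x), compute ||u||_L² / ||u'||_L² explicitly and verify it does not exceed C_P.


||u||_L² / ||u'||_L² = 5/(4*π) < C_P = 5/π.

u(x) = -3/4·sin(4*π/5·x), so u'(x) = -3*π*cos(4*π*x/5)/5.
Writing u(x) = A·sin(kπx/L) with A = -3/4 and k = 4, use ∫_0^L sin²(kπx/L) dx = L/2 and ∫_0^L cos²(kπx/L) dx = L/2.
u² = 9/16·sin²(4*π/5·x) and (u')² = 9*π^2/25·cos²(4*π/5·x), and each of sin², cos² integrates to L/2 = 5/2 over (0, 5).
∫_0^5 u² dx = 45/32, so ||u||_L² = 3*sqrt(10)/8.
∫_0^5 (u')² dx = 9*π^2/10, so ||u'||_L² = 3*sqrt(10)*π/10.
Ratio ||u||_L² / ||u'||_L² = 5/(4*π).
Sharp Poincaré constant on H^1_0(0, 5) is C_P = L/π = 5/π, achieved by sin(π/5·x).
This is the k = 4 harmonic; the ratio L/(kπ) is strictly less than C_P = L/π, consistent with the sharp inequality ||u||_L² ≤ C_P ||u'||_L².


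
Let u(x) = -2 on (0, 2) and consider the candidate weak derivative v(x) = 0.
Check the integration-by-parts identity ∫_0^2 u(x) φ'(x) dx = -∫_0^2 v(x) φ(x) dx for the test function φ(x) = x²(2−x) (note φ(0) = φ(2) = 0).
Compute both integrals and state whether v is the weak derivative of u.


LHS = 0, RHS = 0. Yes, v = u' weakly.

u(x) = -2, classical derivative u'(x) = 0.
φ(x) = x²(2−x), so φ'(x) = x*(4 - 3*x).
Note φ(0) = φ(2) = 0, so the boundary term u·φ vanishes.
LHS = ∫_0^2 u(x) φ'(x) dx = ∫_0^2 (6*x^2 - 8*x) dx. Term by term:
  ∫_0^2 6*x^2 dx = 16;  ∫_0^2 -8*x dx = -16.
Sum: 16 − 16 = 0.
So LHS = 0.
∫_0^2 v(x) φ(x) dx = ∫_0^2 (0) dx. Term by term:
  ∫_0^2 0 dx = 0.
So RHS = -∫_0^2 v(x) φ(x) dx = 0.
LHS = RHS, so the identity holds for this test φ.
Moreover u is smooth here and v(x) = u'(x) = 0 pointwise, so the identity holds for every test function. Hence v is the weak derivative of u.


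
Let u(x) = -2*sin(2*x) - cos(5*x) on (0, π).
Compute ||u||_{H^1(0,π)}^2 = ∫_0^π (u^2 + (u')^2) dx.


||u||_{H^1(0,π)}^2 = -416/21 + 23*π

u'(x) = 5*sin(5*x) - 4*cos(2*x).
Expand u² and (u')² and integrate term by term on (0, π), using: for integers n ≥ 1, ∫_0^π sin²(nx) dx = ∫_0^π cos²(nx) dx = π/2; for n ≠ n', ∫_0^π sin(nx)sin(n'x) dx = ∫_0^π cos(nx)cos(n'x) dx = 0; and by product-to-sum, ∫_0^π sin(nx)cos(n'x) dx = ½∫_0^π [sin((n+n')x) + sin((n−n')x)] dx, which is 0 when n+n' is even and 2n/(n²−n'²) when n+n' is odd (it need not vanish on (0, π)).
  u² squared terms: (-1)²·∫cos(5x)² dx = 1·π/2 = π/2;  (-2)²·∫sin(2x)² dx = 4·π/2 = 2*π.
  u² cross terms: 2·(-1)·(-2)·∫cos(5x)·sin(2x) dx = 4·(-4/21) = -16/21.
  So ∫_0^π u² dx = π/2 + 2*π − 16/21 = -16/21 + 5*π/2.
  (u')² squared terms: (-4)²·∫cos(2x)² dx = 16·π/2 = 8*π;  (5)²·∫sin(5x)² dx = 25·π/2 = 25*π/2.
  (u')² cross terms: 2·(-4)·(5)·∫cos(2x)·sin(5x) dx = -40·(10/21) = -400/21.
  So ∫_0^π (u')² dx = 8*π + 25*π/2 − 400/21 = -400/21 + 41*π/2.
||u||_{H^1}^2 = (-16/21 + 5*π/2) + (-400/21 + 41*π/2) = -416/21 + 23*π.


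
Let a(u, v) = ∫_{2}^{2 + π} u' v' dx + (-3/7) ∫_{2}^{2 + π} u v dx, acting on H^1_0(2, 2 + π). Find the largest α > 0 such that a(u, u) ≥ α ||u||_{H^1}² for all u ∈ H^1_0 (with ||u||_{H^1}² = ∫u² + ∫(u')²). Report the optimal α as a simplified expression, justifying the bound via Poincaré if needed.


α = 2/7

Coercivity of a(·,·) on H^1_0(2, 2 + π) means a(u, u) ≥ α ||u||_{H^1}² for every u ∈ H^1_0.
The interval has length L = π, and Poincaré/coercivity depend only on L. Here a(u, u) = ∫(u')² + (-3/7)·∫u².
Here c = -3/7 < 0 with |c| < (π/L)² = 1, so coercivity still holds. The condition a(u,u) ≥ α||u||_{H^1}² reads (1−α)∫(u')² ≥ (α−c)∫u². Any admissible α is ≤ 1 (rapidly oscillating u have ∫u²/∫(u')² → 0), and α = 1 would force 0 ≥ (1−c)∫u², impossible since c < 1; so 1−α > 0. By the sharp Poincaré inequality on H^1_0 of an interval of length L, ∫(u')² ≥ (π/L)²∫u² with equality for the first sine mode sin(π(x−x₀)/L) (x₀ the left endpoint), so the inequality holds for all u iff (1−α)(π/L)² ≥ α − c, i.e. α ≤ ((π/L)² + c)/((π/L)² + 1) = (1 + c(L/π)²)/(1 + (L/π)²). (Direct route, valid since c ≤ 0: Poincaré gives c∫u² ≥ c(L/π)²∫(u')², so a(u,u) ≥ (1 + c(L/π)²)∫(u')², while ||u||_{H^1}² ≤ (1 + (L/π)²)∫(u')²; dividing yields the same α.) With (π/L)² = 1 and c = -3/7, the largest admissible constant is α = ((π/L)² + c)/((π/L)² + 1).
Simplifying, α = 2/7.


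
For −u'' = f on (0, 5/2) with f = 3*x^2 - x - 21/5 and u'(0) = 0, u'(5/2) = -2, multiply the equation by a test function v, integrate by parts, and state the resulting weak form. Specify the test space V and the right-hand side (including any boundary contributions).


V = H^1(0, 5/2) (v unrestricted at boundary; u is determined up to an additive constant); weak form: ∫_0^5/2 u'v' dx = ∫_0^5/2 (3*x^2 - x - 21/5) v dx − 2·v(5/2) for all v ∈ V.

Multiply both sides by a test function v and integrate from 0 to 5/2:
  ∫_0^5/2 −u''(x) v(x) dx = ∫_0^5/2 f(x) v(x) dx.
Integrate the LHS by parts once:
  ∫_0^5/2 −u'' v dx = −[u'(x) v(x)]_0^5/2 + ∫_0^5/2 u'(x) v'(x) dx.
Thus ∫_0^5/2 u'(x) v'(x) dx = ∫_0^5/2 f(x) v(x) dx + [u'(x) v(x)]_0^5/2.
Choose V so that boundary terms are either known or forced to vanish.
u has inhomogeneous Neumann u'(0) = 0, u'(5/2) = -2. [u' v]_0^5/2 = (-2)·v(5/2) − (0)·v(0) = − 2·v(5/2). Take V = H^1(0, 5/2); boundary term becomes part of RHS.
Weak formulation: find u (satisfying any essential BC) such that ∫_0^5/2 u'(x) v'(x) dx = ∫_0^5/2 f v dx − 2·v(5/2) for all v ∈ V (Neumann data are natural BCs: they enter the RHS as boundary terms).
Substituting f(x) = 3*x^2 - x - 21/5, the right-hand side is ∫_0^5/2 (3*x^2 - x - 21/5) v dx − 2·v(5/2).
Compatibility check (pure Neumann): taking v ≡ 1 ∈ V gives 0 = ∫_0^5/2 f dx + (-2) − (0), i.e. ∫_0^5/2 f dx must equal u'(0) − u'(5/2) = 2. Indeed ∫_0^5/2 (3*x^2 - x - 21/5) dx = 2, so the data are compatible. The solution is then unique only up to an additive constant (fix it e.g. by requiring ∫_0^5/2 u dx = 0).


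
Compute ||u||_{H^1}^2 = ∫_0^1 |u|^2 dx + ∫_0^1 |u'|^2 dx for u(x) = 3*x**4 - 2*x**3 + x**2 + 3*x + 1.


||u||_{H^1}^2 = 602/15

The H^1 norm (squared) on an interval (0, L) is
  ||u||_{H^1}^2 = ∫_0^L u(x)^2 dx + ∫_0^L u'(x)^2 dx.
Compute u'(x) = 12*x**3 - 6*x**2 + 2*x + 3.
Then u(x)^2 = 9*x**8 - 12*x**7 + 10*x**6 + 14*x**5 - 5*x**4 + 2*x**3 + 11*x**2 + 6*x + 1 and u'(x)^2 = 144*x**6 - 144*x**5 + 84*x**4 + 48*x**3 - 32*x**2 + 12*x + 9.
Integrate each monomial from 0 to 1 using ∫_0^1 c·x^n dx = c·1^(n+1)/(n+1):
  ∫_0^1 u(x)^2 dx = ∫_0^1 (9*x^8 - 12*x^7 + 10*x^6 + 14*x^5 - 5*x^4 + 2*x^3 + 11*x^2 + 6*x + 1) dx. Term by term:
    ∫_0^1 9*x^8 dx = 1;  ∫_0^1 -12*x^7 dx = -3/2;  ∫_0^1 10*x^6 dx = 10/7;
    ∫_0^1 14*x^5 dx = 7/3;  ∫_0^1 -5*x^4 dx = -1;  ∫_0^1 2*x^3 dx = 1/2;
    ∫_0^1 11*x^2 dx = 11/3;  ∫_0^1 6*x dx = 3;  ∫_0^1 1 dx = 1.
  Sum: 1 − 3/2 + 10/7 + 7/3 − 1 + 1/2 + 11/3 + 3 + 1 = 73/7.
  ∫_0^1 u'(x)^2 dx = ∫_0^1 (144*x^6 - 144*x^5 + 84*x^4 + 48*x^3 - 32*x^2 + 12*x + 9) dx. Term by term:
    ∫_0^1 144*x^6 dx = 144/7;  ∫_0^1 -144*x^5 dx = -24;  ∫_0^1 84*x^4 dx = 84/5;
    ∫_0^1 48*x^3 dx = 12;  ∫_0^1 -32*x^2 dx = -32/3;  ∫_0^1 12*x dx = 6;
    ∫_0^1 9 dx = 9.
  Sum: 144/7 − 24 + 84/5 + 12 − 32/3 + 6 + 9 = 3119/105.
Adding: ||u||_{H^1}^2 = 73/7 + 3119/105 = 602/15.


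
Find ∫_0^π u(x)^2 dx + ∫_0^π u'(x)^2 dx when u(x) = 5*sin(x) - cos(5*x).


||u||_{H^1(0,π)}^2 = 38*π

u'(x) = 5*sin(5*x) + 5*cos(x).
Expand u² and (u')² and integrate term by term on (0, π), using: for integers n ≥ 1, ∫_0^π sin²(nx) dx = ∫_0^π cos²(nx) dx = π/2; for n ≠ n', ∫_0^π sin(nx)sin(n'x) dx = ∫_0^π cos(nx)cos(n'x) dx = 0; and by product-to-sum, ∫_0^π sin(nx)cos(n'x) dx = ½∫_0^π [sin((n+n')x) + sin((n−n')x)] dx, which is 0 when n+n' is even and 2n/(n²−n'²) when n+n' is odd (it need not vanish on (0, π)).
  u² squared terms: (-1)²·∫cos(5x)² dx = 1·π/2 = π/2;  (5)²·∫sin(x)² dx = 25·π/2 = 25*π/2.
  u² cross terms: 2·(-1)·(5)·∫cos(5x)·sin(x) dx = -10·(0) = 0.
  So ∫_0^π u² dx = π/2 + 25*π/2 + 0 = 13*π.
  (u')² squared terms: (5)²·∫cos(x)² dx = 25·π/2 = 25*π/2;  (5)²·∫sin(5x)² dx = 25·π/2 = 25*π/2.
  (u')² cross terms: 2·(5)·(5)·∫cos(x)·sin(5x) dx = 50·(0) = 0.
  So ∫_0^π (u')² dx = 25*π/2 + 25*π/2 + 0 = 25*π.
||u||_{H^1}^2 = (13*π) + (25*π) = 38*π.


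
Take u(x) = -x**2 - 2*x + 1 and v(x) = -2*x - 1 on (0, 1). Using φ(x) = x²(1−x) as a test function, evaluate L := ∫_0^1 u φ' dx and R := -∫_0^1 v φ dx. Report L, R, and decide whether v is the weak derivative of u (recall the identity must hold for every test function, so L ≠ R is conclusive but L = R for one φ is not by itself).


LHS = 4/15, RHS = 11/60. No, v is not the weak derivative of u.

u(x) = -x**2 - 2*x + 1, classical derivative u'(x) = -2*x - 2.
φ(x) = x²(1−x), so φ'(x) = x*(2 - 3*x).
Note φ(0) = φ(1) = 0, so the boundary term u·φ vanishes.
LHS = ∫_0^1 u(x) φ'(x) dx = ∫_0^1 (3*x^4 + 4*x^3 - 7*x^2 + 2*x) dx. Term by term:
  ∫_0^1 3*x^4 dx = 3/5;  ∫_0^1 4*x^3 dx = 1;  ∫_0^1 -7*x^2 dx = -7/3;
  ∫_0^1 2*x dx = 1.
Sum: 3/5 + 1 − 7/3 + 1 = 4/15.
So LHS = 4/15.
∫_0^1 v(x) φ(x) dx = ∫_0^1 (2*x^4 - x^3 - x^2) dx. Term by term:
  ∫_0^1 2*x^4 dx = 2/5;  ∫_0^1 -x^3 dx = -1/4;  ∫_0^1 -x^2 dx = -1/3.
Sum: 2/5 − 1/4 − 1/3 = -11/60.
So RHS = -∫_0^1 v(x) φ(x) dx = 11/60.
LHS − RHS = 1/12 ≠ 0, so the identity fails.
(For a valid weak derivative the identity must hold for EVERY test function, in particular this one. The failure shows v is NOT the weak derivative of u.)
Correct weak derivative would be u'(x) = -2*x - 2.


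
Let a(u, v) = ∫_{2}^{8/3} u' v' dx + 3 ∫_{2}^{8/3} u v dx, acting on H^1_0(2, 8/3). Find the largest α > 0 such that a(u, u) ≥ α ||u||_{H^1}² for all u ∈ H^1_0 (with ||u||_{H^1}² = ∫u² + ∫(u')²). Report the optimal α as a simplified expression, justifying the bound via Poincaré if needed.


α = 1

Coercivity of a(·,·) on H^1_0(2, 8/3) means a(u, u) ≥ α ||u||_{H^1}² for every u ∈ H^1_0.
The interval has length L = 2/3, and Poincaré/coercivity depend only on L. Here a(u, u) = ∫(u')² + (3)·∫u².
Here c = 3 ≥ 1, so a(u,u) = ∫(u')² + c∫u² ≥ ∫(u')² + ∫u² = ||u||_{H^1}², i.e. α = 1 works. No larger α is possible: a(u,u) ≥ α||u||_{H^1}² means (1−α)∫(u')² ≥ (α−c)∫u², and for the modes u_n = sin(nπ(x−x₀)/L) (x₀ the left endpoint) one has ∫u_n²/∫(u_n')² = (L/(nπ))² → 0, so a(u_n,u_n)/||u_n||_{H^1}² → 1. Hence the optimal constant is α = 1.
Therefore α = 1.


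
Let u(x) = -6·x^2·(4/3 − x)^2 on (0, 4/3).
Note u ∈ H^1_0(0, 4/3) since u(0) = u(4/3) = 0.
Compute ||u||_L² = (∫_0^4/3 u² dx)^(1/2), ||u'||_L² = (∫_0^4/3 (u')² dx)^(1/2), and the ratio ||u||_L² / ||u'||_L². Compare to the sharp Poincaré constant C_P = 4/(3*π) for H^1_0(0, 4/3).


||u||_L² / ||u'||_L² = 2*sqrt(3)/9 < C_P = 4/(3*π).

u(x) = -6·x^2·(4/3 − x)^2, so u'(x) = 8*x*(-9*x^2 + 18*x - 8)/3.
u(x) = -6·x^2·(4/3 − x)^2 vanishes at x = 0 and x = 4/3, so u ∈ H^1_0(0, 4/3). Differentiate via the product rule and integrate the resulting polynomials term by term.
  ∫_0^4/3 u² dx = ∫_0^4/3 (36*x^8 - 192*x^7 + 384*x^6 - 1024*x^5/3 + 1024*x^4/9) dx. Term by term:
    ∫_0^4/3 36*x^8 dx = 1048576/19683;  ∫_0^4/3 -192*x^7 dx = -524288/2187;  ∫_0^4/3 384*x^6 dx = 2097152/5103;
    ∫_0^4/3 -1024*x^5/3 dx = -2097152/6561;  ∫_0^4/3 1024*x^4/9 dx = 1048576/10935.
  Sum: 1048576/19683 − 524288/2187 + 2097152/5103 − 2097152/6561 + 1048576/10935 = 524288/688905.
  ∫_0^4/3 (u')² dx = ∫_0^4/3 (576*x^6 - 2304*x^5 + 3328*x^4 - 2048*x^3 + 4096*x^2/9) dx. Term by term:
    ∫_0^4/3 576*x^6 dx = 1048576/1701;  ∫_0^4/3 -2304*x^5 dx = -524288/243;  ∫_0^4/3 3328*x^4 dx = 3407872/1215;
    ∫_0^4/3 -2048*x^3 dx = -131072/81;  ∫_0^4/3 4096*x^2/9 dx = 262144/729.
  Sum: 1048576/1701 − 524288/243 + 3407872/1215 − 131072/81 + 262144/729 = 131072/25515.
∫_0^4/3 u² dx = 524288/688905, so ||u||_L² = 512*sqrt(210)/8505.
∫_0^4/3 (u')² dx = 131072/25515, so ||u'||_L² = 256*sqrt(70)/945.
Ratio ||u||_L² / ||u'||_L² = 2*sqrt(3)/9.
Sharp Poincaré constant on H^1_0(0, 4/3) is C_P = L/π = 4/(3*π), achieved by sin(3*π/4·x).
A polynomial bump cannot attain the sharp Poincaré constant (only the first sine eigenfunction does), so the ratio is strictly less than C_P, consistent with ||u||_L² ≤ C_P ||u'||_L².


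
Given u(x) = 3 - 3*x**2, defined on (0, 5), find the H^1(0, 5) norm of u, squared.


||u||_{H^1}^2 = 6420

The H^1 norm (squared) on an interval (0, L) is
  ||u||_{H^1}^2 = ∫_0^L u(x)^2 dx + ∫_0^L u'(x)^2 dx.
Compute u'(x) = -6*x.
Then u(x)^2 = 9*x**4 - 18*x**2 + 9 and u'(x)^2 = 36*x**2.
Integrate each monomial from 0 to 5 using ∫_0^5 c·x^n dx = c·5^(n+1)/(n+1):
  ∫_0^5 u(x)^2 dx = ∫_0^5 (9*x^4 - 18*x^2 + 9) dx. Term by term:
    ∫_0^5 9*x^4 dx = 5625;  ∫_0^5 -18*x^2 dx = -750;  ∫_0^5 9 dx = 45.
  Sum: 5625 − 750 + 45 = 4920.
  ∫_0^5 u'(x)^2 dx = ∫_0^5 (36*x^2) dx. Term by term:
    ∫_0^5 36*x^2 dx = 1500.
Adding: ||u||_{H^1}^2 = 4920 + 1500 = 6420.


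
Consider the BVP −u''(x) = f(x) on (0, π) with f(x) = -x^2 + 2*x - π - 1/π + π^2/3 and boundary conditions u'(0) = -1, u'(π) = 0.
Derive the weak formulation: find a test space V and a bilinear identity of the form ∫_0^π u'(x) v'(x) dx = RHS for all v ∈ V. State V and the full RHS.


V = H^1(0, π) (v unrestricted at boundary; u is determined up to an additive constant); weak form: ∫_0^π u'v' dx = ∫_0^π (-x^2 + 2*x - π - 1/π + π^2/3) v dx + v(0) for all v ∈ V.

Multiply both sides by a test function v and integrate from 0 to π:
  ∫_0^π −u''(x) v(x) dx = ∫_0^π f(x) v(x) dx.
Integrate the LHS by parts once:
  ∫_0^π −u'' v dx = −[u'(x) v(x)]_0^π + ∫_0^π u'(x) v'(x) dx.
Thus ∫_0^π u'(x) v'(x) dx = ∫_0^π f(x) v(x) dx + [u'(x) v(x)]_0^π.
Choose V so that boundary terms are either known or forced to vanish.
u has inhomogeneous Neumann u'(0) = -1, u'(π) = 0. [u' v]_0^π = (0)·v(π) − (-1)·v(0) = v(0). Take V = H^1(0, π); boundary term becomes part of RHS.
Weak formulation: find u (satisfying any essential BC) such that ∫_0^π u'(x) v'(x) dx = ∫_0^π f v dx + v(0) for all v ∈ V (Neumann data are natural BCs: they enter the RHS as boundary terms).
Substituting f(x) = -x^2 + 2*x - π - 1/π + π^2/3, the right-hand side is ∫_0^π (-x^2 + 2*x - π - 1/π + π^2/3) v dx + v(0).
Compatibility check (pure Neumann): taking v ≡ 1 ∈ V gives 0 = ∫_0^π f dx + (0) − (-1), i.e. ∫_0^π f dx must equal u'(0) − u'(π) = -1. Indeed ∫_0^π (-x^2 + 2*x - π - 1/π + π^2/3) dx = -1, so the data are compatible. The solution is then unique only up to an additive constant (fix it e.g. by requiring ∫_0^π u dx = 0).


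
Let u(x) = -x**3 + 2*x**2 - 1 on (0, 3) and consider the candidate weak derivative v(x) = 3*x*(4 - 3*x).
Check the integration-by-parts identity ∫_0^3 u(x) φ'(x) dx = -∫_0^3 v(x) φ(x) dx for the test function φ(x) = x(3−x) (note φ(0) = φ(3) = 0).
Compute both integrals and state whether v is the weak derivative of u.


LHS = 189/20, RHS = 567/20. No, v is not the weak derivative of u.

u(x) = -x**3 + 2*x**2 - 1, classical derivative u'(x) = -3*x**2 + 4*x.
φ(x) = x(3−x), so φ'(x) = 3 - 2*x.
Note φ(0) = φ(3) = 0, so the boundary term u·φ vanishes.
LHS = ∫_0^3 u(x) φ'(x) dx = ∫_0^3 (2*x^4 - 7*x^3 + 6*x^2 + 2*x - 3) dx. Term by term:
  ∫_0^3 2*x^4 dx = 486/5;  ∫_0^3 -7*x^3 dx = -567/4;  ∫_0^3 6*x^2 dx = 54;
  ∫_0^3 2*x dx = 9;  ∫_0^3 -3 dx = -9.
Sum: 486/5 − 567/4 + 54 + 9 − 9 = 189/20.
So LHS = 189/20.
∫_0^3 v(x) φ(x) dx = ∫_0^3 (9*x^4 - 39*x^3 + 36*x^2) dx. Term by term:
  ∫_0^3 9*x^4 dx = 2187/5;  ∫_0^3 -39*x^3 dx = -3159/4;  ∫_0^3 36*x^2 dx = 324.
Sum: 2187/5 − 3159/4 + 324 = -567/20.
So RHS = -∫_0^3 v(x) φ(x) dx = 567/20.
LHS − RHS = -189/10 ≠ 0, so the identity fails.
(For a valid weak derivative the identity must hold for EVERY test function, in particular this one. The failure shows v is NOT the weak derivative of u.)
Correct weak derivative would be u'(x) = -3*x**2 + 4*x.


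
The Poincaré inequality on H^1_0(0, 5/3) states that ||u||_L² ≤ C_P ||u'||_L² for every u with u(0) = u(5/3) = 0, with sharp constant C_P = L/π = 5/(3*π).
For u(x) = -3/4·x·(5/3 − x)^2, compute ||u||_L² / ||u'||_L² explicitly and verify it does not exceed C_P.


||u||_L² / ||u'||_L² = 5*sqrt(14)/42 < C_P = 5/(3*π).

u(x) = -3/4·x·(5/3 − x)^2, so u'(x) = (5 - 9*x)*(3*x - 5)/12.
u(x) = -3/4·x·(5/3 − x)^2 vanishes at x = 0 and x = 5/3, so u ∈ H^1_0(0, 5/3). Differentiate via the product rule and integrate the resulting polynomials term by term.
  ∫_0^5/3 u² dx = ∫_0^5/3 (9*x^6/16 - 15*x^5/4 + 75*x^4/8 - 125*x^3/12 + 625*x^2/144) dx. Term by term:
    ∫_0^5/3 9*x^6/16 dx = 78125/27216;  ∫_0^5/3 -15*x^5/4 dx = -78125/5832;  ∫_0^5/3 75*x^4/8 dx = 15625/648;
    ∫_0^5/3 -125*x^3/12 dx = -78125/3888;  ∫_0^5/3 625*x^2/144 dx = 78125/11664.
  Sum: 78125/27216 − 78125/5832 + 15625/648 − 78125/3888 + 78125/11664 = 15625/81648.
  ∫_0^5/3 (u')² dx = ∫_0^5/3 (81*x^4/16 - 45*x^3/2 + 275*x^2/8 - 125*x/6 + 625/144) dx. Term by term:
    ∫_0^5/3 81*x^4/16 dx = 625/48;  ∫_0^5/3 -45*x^3/2 dx = -3125/72;  ∫_0^5/3 275*x^2/8 dx = 34375/648;
    ∫_0^5/3 -125*x/6 dx = -3125/108;  ∫_0^5/3 625/144 dx = 3125/432.
  Sum: 625/48 − 3125/72 + 34375/648 − 3125/108 + 3125/432 = 625/648.
∫_0^5/3 u² dx = 15625/81648, so ||u||_L² = 125*sqrt(7)/756.
∫_0^5/3 (u')² dx = 625/648, so ||u'||_L² = 25*sqrt(2)/36.
Ratio ||u||_L² / ||u'||_L² = 5*sqrt(14)/42.
Sharp Poincaré constant on H^1_0(0, 5/3) is C_P = L/π = 5/(3*π), achieved by sin(3*π/5·x).
A polynomial bump cannot attain the sharp Poincaré constant (only the first sine eigenfunction does), so the ratio is strictly less than C_P, consistent with ||u||_L² ≤ C_P ||u'||_L².


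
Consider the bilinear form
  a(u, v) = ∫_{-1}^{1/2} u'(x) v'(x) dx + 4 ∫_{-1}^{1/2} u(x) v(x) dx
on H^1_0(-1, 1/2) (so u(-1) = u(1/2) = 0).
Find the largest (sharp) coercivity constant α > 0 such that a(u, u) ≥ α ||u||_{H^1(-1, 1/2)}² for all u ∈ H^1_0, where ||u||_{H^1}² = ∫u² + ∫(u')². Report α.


α = 1

Coercivity of a(·,·) on H^1_0(-1, 1/2) means a(u, u) ≥ α ||u||_{H^1}² for every u ∈ H^1_0.
The interval has length L = 3/2, and Poincaré/coercivity depend only on L. Here a(u, u) = ∫(u')² + (4)·∫u².
Here c = 4 ≥ 1, so a(u,u) = ∫(u')² + c∫u² ≥ ∫(u')² + ∫u² = ||u||_{H^1}², i.e. α = 1 works. No larger α is possible: a(u,u) ≥ α||u||_{H^1}² means (1−α)∫(u')² ≥ (α−c)∫u², and for the modes u_n = sin(nπ(x−x₀)/L) (x₀ the left endpoint) one has ∫u_n²/∫(u_n')² = (L/(nπ))² → 0, so a(u_n,u_n)/||u_n||_{H^1}² → 1. Hence the optimal constant is α = 1.
Therefore α = 1.


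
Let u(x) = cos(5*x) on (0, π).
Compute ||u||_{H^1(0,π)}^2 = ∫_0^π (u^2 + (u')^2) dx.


||u||_{H^1(0,π)}^2 = 13*π

u'(x) = -5*sin(5*x).
Expand u² and (u')² and integrate term by term on (0, π), using: for integers n ≥ 1, ∫_0^π sin²(nx) dx = ∫_0^π cos²(nx) dx = π/2; for n ≠ n', ∫_0^π sin(nx)sin(n'x) dx = ∫_0^π cos(nx)cos(n'x) dx = 0; and by product-to-sum, ∫_0^π sin(nx)cos(n'x) dx = ½∫_0^π [sin((n+n')x) + sin((n−n')x)] dx, which is 0 when n+n' is even and 2n/(n²−n'²) when n+n' is odd (it need not vanish on (0, π)).
  u² squared terms: (1)²·∫cos(5x)² dx = 1·π/2 = π/2.
  So ∫_0^π u² dx = π/2.
  (u')² squared terms: (-5)²·∫sin(5x)² dx = 25·π/2 = 25*π/2.
  So ∫_0^π (u')² dx = 25*π/2.
||u||_{H^1}^2 = (π/2) + (25*π/2) = 13*π.


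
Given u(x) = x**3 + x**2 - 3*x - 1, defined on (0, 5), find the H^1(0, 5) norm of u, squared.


||u||_{H^1}^2 = 402725/21

The H^1 norm (squared) on an interval (0, L) is
  ||u||_{H^1}^2 = ∫_0^L u(x)^2 dx + ∫_0^L u'(x)^2 dx.
Compute u'(x) = 3*x**2 + 2*x - 3.
Then u(x)^2 = x**6 + 2*x**5 - 5*x**4 - 8*x**3 + 7*x**2 + 6*x + 1 and u'(x)^2 = 9*x**4 + 12*x**3 - 14*x**2 - 12*x + 9.
Integrate each monomial from 0 to 5 using ∫_0^5 c·x^n dx = c·5^(n+1)/(n+1):
  ∫_0^5 u(x)^2 dx = ∫_0^5 (x^6 + 2*x^5 - 5*x^4 - 8*x^3 + 7*x^2 + 6*x + 1) dx. Term by term:
    ∫_0^5 x^6 dx = 78125/7;  ∫_0^5 2*x^5 dx = 15625/3;  ∫_0^5 -5*x^4 dx = -3125;
    ∫_0^5 -8*x^3 dx = -1250;  ∫_0^5 7*x^2 dx = 875/3;  ∫_0^5 6*x dx = 75;
    ∫_0^5 1 dx = 5.
  Sum: 78125/7 + 15625/3 − 3125 − 1250 + 875/3 + 75 + 5 = 86560/7.
  ∫_0^5 u'(x)^2 dx = ∫_0^5 (9*x^4 + 12*x^3 - 14*x^2 - 12*x + 9) dx. Term by term:
    ∫_0^5 9*x^4 dx = 5625;  ∫_0^5 12*x^3 dx = 1875;  ∫_0^5 -14*x^2 dx = -1750/3;
    ∫_0^5 -12*x dx = -150;  ∫_0^5 9 dx = 45.
  Sum: 5625 + 1875 − 1750/3 − 150 + 45 = 20435/3.
Adding: ||u||_{H^1}^2 = 86560/7 + 20435/3 = 402725/21.


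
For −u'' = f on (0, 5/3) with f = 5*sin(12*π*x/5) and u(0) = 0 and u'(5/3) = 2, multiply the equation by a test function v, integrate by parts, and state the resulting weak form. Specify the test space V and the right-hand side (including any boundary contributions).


V = {v ∈ H^1(0, 5/3) : v(0) = 0} (test functions vanish at x = 0 where u is specified); weak form: ∫_0^5/3 u'v' dx = ∫_0^5/3 (5*sin(12*π*x/5)) v dx + 2·v(5/3) for all v ∈ V.

Multiply both sides by a test function v and integrate from 0 to 5/3:
  ∫_0^5/3 −u''(x) v(x) dx = ∫_0^5/3 f(x) v(x) dx.
Integrate the LHS by parts once:
  ∫_0^5/3 −u'' v dx = −[u'(x) v(x)]_0^5/3 + ∫_0^5/3 u'(x) v'(x) dx.
Thus ∫_0^5/3 u'(x) v'(x) dx = ∫_0^5/3 f(x) v(x) dx + [u'(x) v(x)]_0^5/3.
Choose V so that boundary terms are either known or forced to vanish.
Mixed BC: u(0) = 0 (Dirichlet) and u'(5/3) = 2 (Neumann). Define V = {v ∈ H^1(0, 5/3) : v(0) = 0}. Then [u' v]_0^5/3 = u'(5/3)·v(5/3) − u'(0)·0 = 2·v(5/3).
Weak formulation: find u (satisfying any essential BC) such that ∫_0^5/3 u'(x) v'(x) dx = ∫_0^5/3 f v dx + 2·v(5/3) for all v ∈ V (Dirichlet at 0 absorbed into V; Neumann datum at x = 5/3 contributes the boundary term).
Substituting f(x) = 5*sin(12*π*x/5), the right-hand side is ∫_0^5/3 (5*sin(12*π*x/5)) v dx + 2·v(5/3).


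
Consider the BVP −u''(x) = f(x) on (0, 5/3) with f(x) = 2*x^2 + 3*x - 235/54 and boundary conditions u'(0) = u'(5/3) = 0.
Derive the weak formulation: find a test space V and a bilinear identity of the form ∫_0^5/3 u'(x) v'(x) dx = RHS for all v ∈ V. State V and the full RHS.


V = H^1(0, 5/3) (no boundary constraint on v; u is determined up to an additive constant); weak form: ∫_0^5/3 u'v' dx = ∫_0^5/3 (2*x^2 + 3*x - 235/54) v dx for all v ∈ V.

Multiply both sides by a test function v and integrate from 0 to 5/3:
  ∫_0^5/3 −u''(x) v(x) dx = ∫_0^5/3 f(x) v(x) dx.
Integrate the LHS by parts once:
  ∫_0^5/3 −u'' v dx = −[u'(x) v(x)]_0^5/3 + ∫_0^5/3 u'(x) v'(x) dx.
Thus ∫_0^5/3 u'(x) v'(x) dx = ∫_0^5/3 f(x) v(x) dx + [u'(x) v(x)]_0^5/3.
Choose V so that boundary terms are either known or forced to vanish.
u has homogeneous Neumann: u'(0) = u'(5/3) = 0. So [u' v]_0^5/3 = 0·v(5/3) − 0·v(0) = 0 for any v; take V = H^1(0, 5/3).
Weak formulation: find u (satisfying any essential BC) such that ∫_0^5/3 u'(x) v'(x) dx = ∫_0^5/3 f v dx for all v ∈ V (homogeneous Neumann, so boundary terms vanish).
Substituting f(x) = 2*x^2 + 3*x - 235/54, the right-hand side is ∫_0^5/3 (2*x^2 + 3*x - 235/54) v dx.
Compatibility check (pure Neumann): taking v ≡ 1 ∈ V gives 0 = ∫_0^5/3 f dx + (0) − (0), i.e. ∫_0^5/3 f dx must equal u'(0) − u'(5/3) = 0. Indeed ∫_0^5/3 (2*x^2 + 3*x - 235/54) dx = 0, so the data are compatible. The solution is then unique only up to an additive constant (fix it e.g. by requiring ∫_0^5/3 u dx = 0).


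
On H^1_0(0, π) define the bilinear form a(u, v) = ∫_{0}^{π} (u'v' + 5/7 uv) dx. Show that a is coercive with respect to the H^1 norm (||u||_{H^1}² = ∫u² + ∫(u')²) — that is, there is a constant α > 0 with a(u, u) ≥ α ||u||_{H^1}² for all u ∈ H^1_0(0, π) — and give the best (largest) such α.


α = 6/7

Coercivity of a(·,·) on H^1_0(0, π) means a(u, u) ≥ α ||u||_{H^1}² for every u ∈ H^1_0.
The interval has length L = π, and Poincaré/coercivity depend only on L. Here a(u, u) = ∫(u')² + (5/7)·∫u².
Here 0 < c = 5/7 < 1. The condition a(u,u) ≥ α||u||_{H^1}² reads (1−α)∫(u')² ≥ (α−c)∫u². Any admissible α is ≤ 1 (rapidly oscillating u have ∫u²/∫(u')² → 0), and α = 1 would force 0 ≥ (1−c)∫u², impossible since c < 1; so 1−α > 0. By the sharp Poincaré inequality on H^1_0 of an interval of length L, ∫(u')² ≥ (π/L)²∫u² with equality for the first sine mode sin(π(x−x₀)/L) (x₀ the left endpoint), so the inequality holds for all u iff (1−α)(π/L)² ≥ α − c, i.e. α ≤ ((π/L)² + c)/((π/L)² + 1) = (1 + c(L/π)²)/(1 + (L/π)²). With (π/L)² = 1 and c = 5/7, the largest admissible constant is α = ((π/L)² + c)/((π/L)² + 1).
Simplifying, α = 6/7.
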